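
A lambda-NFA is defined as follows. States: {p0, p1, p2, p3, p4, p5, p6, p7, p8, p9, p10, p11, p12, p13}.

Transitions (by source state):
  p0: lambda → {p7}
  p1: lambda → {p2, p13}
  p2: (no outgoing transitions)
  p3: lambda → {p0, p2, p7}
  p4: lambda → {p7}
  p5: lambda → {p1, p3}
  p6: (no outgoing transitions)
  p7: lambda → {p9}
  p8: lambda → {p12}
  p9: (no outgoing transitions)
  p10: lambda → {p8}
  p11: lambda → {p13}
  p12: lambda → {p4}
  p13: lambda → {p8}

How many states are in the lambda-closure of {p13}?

Start with {p13}.
From p13 via lambda: add p8.
From p8 via lambda: add p12.
From p12 via lambda: add p4.
From p4 via lambda: add p7.
From p7 via lambda: add p9.
lambda-closure = {p4, p7, p8, p9, p12, p13}, which has 6 states.

6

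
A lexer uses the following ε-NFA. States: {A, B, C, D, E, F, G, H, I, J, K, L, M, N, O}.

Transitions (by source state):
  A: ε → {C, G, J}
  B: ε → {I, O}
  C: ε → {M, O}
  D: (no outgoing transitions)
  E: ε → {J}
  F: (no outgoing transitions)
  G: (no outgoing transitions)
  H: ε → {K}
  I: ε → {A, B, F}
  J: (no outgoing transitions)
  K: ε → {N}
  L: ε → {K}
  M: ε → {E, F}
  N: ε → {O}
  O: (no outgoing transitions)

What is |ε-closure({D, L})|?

Start with {D, L}.
From L via ε: add K.
From K via ε: add N.
From N via ε: add O.
ε-closure = {D, K, L, N, O}, which has 5 states.

5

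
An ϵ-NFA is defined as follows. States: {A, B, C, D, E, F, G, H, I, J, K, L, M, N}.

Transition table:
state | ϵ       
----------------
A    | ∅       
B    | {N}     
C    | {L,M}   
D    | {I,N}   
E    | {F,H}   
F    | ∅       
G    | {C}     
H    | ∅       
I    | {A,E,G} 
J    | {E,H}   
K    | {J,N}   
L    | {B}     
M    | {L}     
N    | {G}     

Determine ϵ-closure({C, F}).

{B, C, F, G, L, M, N}

Start with {C, F}.
From C via ϵ: add L, M.
From L via ϵ: add B.
From B via ϵ: add N.
From N via ϵ: add G.
No new states can be added; the closed set is {B, C, F, G, L, M, N}.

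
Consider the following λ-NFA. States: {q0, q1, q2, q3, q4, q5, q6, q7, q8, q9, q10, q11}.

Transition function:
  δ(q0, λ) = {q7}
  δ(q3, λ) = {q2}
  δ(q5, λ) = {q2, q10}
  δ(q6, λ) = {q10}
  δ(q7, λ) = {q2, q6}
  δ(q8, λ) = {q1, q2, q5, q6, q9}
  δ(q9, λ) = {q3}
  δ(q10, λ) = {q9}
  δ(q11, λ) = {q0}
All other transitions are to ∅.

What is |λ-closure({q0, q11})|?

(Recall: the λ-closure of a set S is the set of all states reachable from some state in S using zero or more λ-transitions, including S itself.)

Start with {q0, q11}.
From q0 via λ: add q7.
From q7 via λ: add q2, q6.
From q6 via λ: add q10.
From q10 via λ: add q9.
From q9 via λ: add q3.
λ-closure = {q0, q2, q3, q6, q7, q9, q10, q11}, which has 8 states.

8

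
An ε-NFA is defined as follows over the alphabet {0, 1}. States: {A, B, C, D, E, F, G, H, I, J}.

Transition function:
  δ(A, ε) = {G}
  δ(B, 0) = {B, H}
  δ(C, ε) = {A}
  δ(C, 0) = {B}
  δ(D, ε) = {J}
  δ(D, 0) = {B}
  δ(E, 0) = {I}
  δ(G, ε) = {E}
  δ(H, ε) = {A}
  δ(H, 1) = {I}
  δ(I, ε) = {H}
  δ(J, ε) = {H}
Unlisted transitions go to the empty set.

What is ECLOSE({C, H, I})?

Start with {C, H, I}.
From C via ε: add A.
From A via ε: add G.
From G via ε: add E.
No new states can be added; the closed set is {A, C, E, G, H, I}.

{A, C, E, G, H, I}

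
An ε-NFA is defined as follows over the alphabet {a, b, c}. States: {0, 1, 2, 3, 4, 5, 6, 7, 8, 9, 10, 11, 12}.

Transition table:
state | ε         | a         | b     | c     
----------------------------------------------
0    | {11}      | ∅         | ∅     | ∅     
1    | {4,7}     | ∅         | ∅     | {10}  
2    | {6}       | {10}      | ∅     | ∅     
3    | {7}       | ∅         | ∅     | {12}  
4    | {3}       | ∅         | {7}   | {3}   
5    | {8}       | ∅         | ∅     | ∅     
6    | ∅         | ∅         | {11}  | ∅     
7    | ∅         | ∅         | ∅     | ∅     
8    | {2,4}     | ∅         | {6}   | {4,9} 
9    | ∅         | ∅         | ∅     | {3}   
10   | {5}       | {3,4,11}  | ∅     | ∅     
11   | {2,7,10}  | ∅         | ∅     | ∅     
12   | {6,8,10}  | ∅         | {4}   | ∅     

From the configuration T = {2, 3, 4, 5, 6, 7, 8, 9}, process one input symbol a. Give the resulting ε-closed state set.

{2, 3, 4, 5, 6, 7, 8, 10}

2 on a → {10}.
No a-transition from 3, 4, 5, 6, 7, 8, 9.
Union after reading a: {10}.
Now take the ε-closure:
From 10 via ε: add 5.
From 5 via ε: add 8.
From 8 via ε: add 2, 4.
From 2 via ε: add 6.
From 4 via ε: add 3.
From 3 via ε: add 7.
No new states can be added; the closed set is {2, 3, 4, 5, 6, 7, 8, 10}.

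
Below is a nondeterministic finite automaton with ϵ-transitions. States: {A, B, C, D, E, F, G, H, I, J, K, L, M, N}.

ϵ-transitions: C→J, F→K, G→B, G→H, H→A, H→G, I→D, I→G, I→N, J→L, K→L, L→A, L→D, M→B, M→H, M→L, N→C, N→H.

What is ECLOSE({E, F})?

{A, D, E, F, K, L}

Start with {E, F}.
From F via ϵ: add K.
From K via ϵ: add L.
From L via ϵ: add A, D.
No new states can be added; the closed set is {A, D, E, F, K, L}.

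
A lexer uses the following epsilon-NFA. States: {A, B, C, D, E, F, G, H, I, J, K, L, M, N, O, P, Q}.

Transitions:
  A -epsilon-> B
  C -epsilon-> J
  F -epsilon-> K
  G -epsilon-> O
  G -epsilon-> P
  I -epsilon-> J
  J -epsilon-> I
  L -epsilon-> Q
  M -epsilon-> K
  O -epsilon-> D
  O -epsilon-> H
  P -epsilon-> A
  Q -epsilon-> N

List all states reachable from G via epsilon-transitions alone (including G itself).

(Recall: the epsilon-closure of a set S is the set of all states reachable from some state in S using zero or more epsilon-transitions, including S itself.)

Start with {G}.
From G via epsilon: add O, P.
From O via epsilon: add D, H.
From P via epsilon: add A.
From A via epsilon: add B.
No new states can be added; the closed set is {A, B, D, G, H, O, P}.

{A, B, D, G, H, O, P}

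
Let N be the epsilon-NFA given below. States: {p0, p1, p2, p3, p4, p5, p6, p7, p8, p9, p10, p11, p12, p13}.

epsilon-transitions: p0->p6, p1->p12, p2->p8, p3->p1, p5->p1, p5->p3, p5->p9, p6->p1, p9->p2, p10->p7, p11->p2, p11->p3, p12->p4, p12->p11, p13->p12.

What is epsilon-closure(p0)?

Start with {p0}.
From p0 via epsilon: add p6.
From p6 via epsilon: add p1.
From p1 via epsilon: add p12.
From p12 via epsilon: add p4, p11.
From p11 via epsilon: add p2, p3.
From p2 via epsilon: add p8.
No new states can be added; the closed set is {p0, p1, p2, p3, p4, p6, p8, p11, p12}.

{p0, p1, p2, p3, p4, p6, p8, p11, p12}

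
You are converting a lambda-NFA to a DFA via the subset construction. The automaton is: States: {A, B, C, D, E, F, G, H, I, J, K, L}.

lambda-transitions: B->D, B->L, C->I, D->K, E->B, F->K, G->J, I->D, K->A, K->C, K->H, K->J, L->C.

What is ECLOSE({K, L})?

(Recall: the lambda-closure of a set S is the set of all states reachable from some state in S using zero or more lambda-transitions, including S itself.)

{A, C, D, H, I, J, K, L}

Start with {K, L}.
From K via lambda: add A, C, H, J.
From C via lambda: add I.
From I via lambda: add D.
No new states can be added; the closed set is {A, C, D, H, I, J, K, L}.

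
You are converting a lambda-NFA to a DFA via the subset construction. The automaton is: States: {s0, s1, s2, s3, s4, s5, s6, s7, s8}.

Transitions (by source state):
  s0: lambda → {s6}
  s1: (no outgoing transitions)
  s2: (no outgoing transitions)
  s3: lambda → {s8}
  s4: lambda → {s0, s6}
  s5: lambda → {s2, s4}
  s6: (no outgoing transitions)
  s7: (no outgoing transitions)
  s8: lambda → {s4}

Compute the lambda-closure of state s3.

{s0, s3, s4, s6, s8}

Start with {s3}.
From s3 via lambda: add s8.
From s8 via lambda: add s4.
From s4 via lambda: add s0, s6.
No new states can be added; the closed set is {s0, s3, s4, s6, s8}.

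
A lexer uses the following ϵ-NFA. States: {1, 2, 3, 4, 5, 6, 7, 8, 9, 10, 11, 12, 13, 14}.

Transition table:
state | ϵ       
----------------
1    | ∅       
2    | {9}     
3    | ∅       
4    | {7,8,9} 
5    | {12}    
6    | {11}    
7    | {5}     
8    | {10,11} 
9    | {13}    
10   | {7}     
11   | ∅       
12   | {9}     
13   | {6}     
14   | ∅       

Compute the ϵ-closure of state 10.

{5, 6, 7, 9, 10, 11, 12, 13}

Start with {10}.
From 10 via ϵ: add 7.
From 7 via ϵ: add 5.
From 5 via ϵ: add 12.
From 12 via ϵ: add 9.
From 9 via ϵ: add 13.
From 13 via ϵ: add 6.
From 6 via ϵ: add 11.
No new states can be added; the closed set is {5, 6, 7, 9, 10, 11, 12, 13}.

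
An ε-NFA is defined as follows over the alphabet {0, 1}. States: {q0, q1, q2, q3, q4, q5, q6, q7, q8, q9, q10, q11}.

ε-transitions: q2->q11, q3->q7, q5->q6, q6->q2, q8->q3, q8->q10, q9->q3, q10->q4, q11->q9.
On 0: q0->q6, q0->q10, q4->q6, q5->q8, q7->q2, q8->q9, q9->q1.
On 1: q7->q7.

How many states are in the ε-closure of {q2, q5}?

Start with {q2, q5}.
From q2 via ε: add q11.
From q5 via ε: add q6.
From q11 via ε: add q9.
From q9 via ε: add q3.
From q3 via ε: add q7.
ε-closure = {q2, q3, q5, q6, q7, q9, q11}, which has 7 states.

7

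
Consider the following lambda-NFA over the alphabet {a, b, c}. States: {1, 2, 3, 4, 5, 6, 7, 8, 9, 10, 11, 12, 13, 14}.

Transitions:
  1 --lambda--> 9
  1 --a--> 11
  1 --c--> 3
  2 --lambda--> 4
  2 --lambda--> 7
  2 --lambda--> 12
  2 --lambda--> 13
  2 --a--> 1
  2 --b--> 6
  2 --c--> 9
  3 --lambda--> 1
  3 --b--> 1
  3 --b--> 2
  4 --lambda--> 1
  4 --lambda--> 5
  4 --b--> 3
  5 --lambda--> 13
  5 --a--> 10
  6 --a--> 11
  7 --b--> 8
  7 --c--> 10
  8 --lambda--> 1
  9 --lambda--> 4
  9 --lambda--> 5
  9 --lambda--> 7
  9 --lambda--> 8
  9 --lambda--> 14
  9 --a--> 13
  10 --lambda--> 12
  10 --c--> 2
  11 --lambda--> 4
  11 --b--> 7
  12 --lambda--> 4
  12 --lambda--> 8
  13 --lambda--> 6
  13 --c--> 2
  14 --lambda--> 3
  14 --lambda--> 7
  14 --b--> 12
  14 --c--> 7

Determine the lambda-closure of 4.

{1, 3, 4, 5, 6, 7, 8, 9, 13, 14}

Start with {4}.
From 4 via lambda: add 1, 5.
From 1 via lambda: add 9.
From 5 via lambda: add 13.
From 9 via lambda: add 7, 8, 14.
From 13 via lambda: add 6.
From 14 via lambda: add 3.
No new states can be added; the closed set is {1, 3, 4, 5, 6, 7, 8, 9, 13, 14}.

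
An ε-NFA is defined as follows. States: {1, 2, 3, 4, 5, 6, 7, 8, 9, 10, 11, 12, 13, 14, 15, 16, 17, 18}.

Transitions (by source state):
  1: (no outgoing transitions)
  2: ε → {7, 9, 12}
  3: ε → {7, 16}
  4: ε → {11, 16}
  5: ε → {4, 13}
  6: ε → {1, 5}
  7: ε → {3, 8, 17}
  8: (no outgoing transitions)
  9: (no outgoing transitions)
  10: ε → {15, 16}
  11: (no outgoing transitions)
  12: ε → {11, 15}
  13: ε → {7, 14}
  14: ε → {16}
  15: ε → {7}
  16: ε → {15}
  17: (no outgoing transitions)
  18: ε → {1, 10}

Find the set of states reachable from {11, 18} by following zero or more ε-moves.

Start with {11, 18}.
From 18 via ε: add 1, 10.
From 10 via ε: add 15, 16.
From 15 via ε: add 7.
From 7 via ε: add 3, 8, 17.
No new states can be added; the closed set is {1, 3, 7, 8, 10, 11, 15, 16, 17, 18}.

{1, 3, 7, 8, 10, 11, 15, 16, 17, 18}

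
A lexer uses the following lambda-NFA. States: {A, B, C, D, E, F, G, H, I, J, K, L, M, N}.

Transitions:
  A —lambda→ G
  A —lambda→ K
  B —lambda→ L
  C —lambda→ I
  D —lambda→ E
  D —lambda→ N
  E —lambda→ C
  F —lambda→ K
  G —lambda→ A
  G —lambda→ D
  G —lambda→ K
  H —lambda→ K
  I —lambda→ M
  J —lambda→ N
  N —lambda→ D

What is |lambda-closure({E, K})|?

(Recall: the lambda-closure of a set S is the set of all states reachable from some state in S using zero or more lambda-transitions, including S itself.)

Start with {E, K}.
From E via lambda: add C.
From C via lambda: add I.
From I via lambda: add M.
lambda-closure = {C, E, I, K, M}, which has 5 states.

5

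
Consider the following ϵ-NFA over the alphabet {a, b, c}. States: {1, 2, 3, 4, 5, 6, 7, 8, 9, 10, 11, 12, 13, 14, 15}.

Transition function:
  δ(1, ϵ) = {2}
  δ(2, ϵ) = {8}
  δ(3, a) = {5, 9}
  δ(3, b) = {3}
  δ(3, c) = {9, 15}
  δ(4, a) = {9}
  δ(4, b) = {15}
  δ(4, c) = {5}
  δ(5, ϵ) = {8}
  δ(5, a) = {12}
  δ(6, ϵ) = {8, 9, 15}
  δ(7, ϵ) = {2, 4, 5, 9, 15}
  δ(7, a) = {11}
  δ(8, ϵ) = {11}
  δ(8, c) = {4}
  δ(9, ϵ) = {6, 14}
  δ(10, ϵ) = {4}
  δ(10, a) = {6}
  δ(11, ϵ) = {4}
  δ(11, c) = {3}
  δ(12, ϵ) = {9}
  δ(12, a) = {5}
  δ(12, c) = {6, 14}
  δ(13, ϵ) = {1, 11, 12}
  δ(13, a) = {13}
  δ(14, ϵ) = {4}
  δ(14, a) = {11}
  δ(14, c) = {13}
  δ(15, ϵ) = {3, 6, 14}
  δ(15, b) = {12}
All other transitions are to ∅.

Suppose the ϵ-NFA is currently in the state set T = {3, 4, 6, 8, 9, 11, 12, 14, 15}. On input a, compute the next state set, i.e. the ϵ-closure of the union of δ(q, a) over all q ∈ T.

3 on a → {5, 9}.
4 on a → {9}.
12 on a → {5}.
14 on a → {11}.
No a-transition from 6, 8, 9, 11, 15.
Union after reading a: {5, 9, 11}.
Now take the ϵ-closure:
From 5 via ϵ: add 8.
From 9 via ϵ: add 6, 14.
From 11 via ϵ: add 4.
From 6 via ϵ: add 15.
From 15 via ϵ: add 3.
No new states can be added; the closed set is {3, 4, 5, 6, 8, 9, 11, 14, 15}.

{3, 4, 5, 6, 8, 9, 11, 14, 15}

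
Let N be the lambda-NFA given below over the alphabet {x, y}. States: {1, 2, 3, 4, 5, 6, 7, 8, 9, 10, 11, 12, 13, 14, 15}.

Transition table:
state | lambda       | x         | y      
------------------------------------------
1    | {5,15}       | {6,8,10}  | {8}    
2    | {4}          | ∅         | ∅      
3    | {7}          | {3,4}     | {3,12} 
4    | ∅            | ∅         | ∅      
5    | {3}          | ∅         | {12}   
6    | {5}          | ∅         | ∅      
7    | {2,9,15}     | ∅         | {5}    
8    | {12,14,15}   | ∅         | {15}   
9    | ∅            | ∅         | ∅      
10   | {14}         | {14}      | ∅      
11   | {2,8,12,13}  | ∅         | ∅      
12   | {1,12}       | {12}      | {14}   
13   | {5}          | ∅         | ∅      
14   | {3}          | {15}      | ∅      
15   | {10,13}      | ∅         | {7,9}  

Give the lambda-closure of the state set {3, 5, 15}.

{2, 3, 4, 5, 7, 9, 10, 13, 14, 15}

Start with {3, 5, 15}.
From 3 via lambda: add 7.
From 15 via lambda: add 10, 13.
From 7 via lambda: add 2, 9.
From 10 via lambda: add 14.
From 2 via lambda: add 4.
No new states can be added; the closed set is {2, 3, 4, 5, 7, 9, 10, 13, 14, 15}.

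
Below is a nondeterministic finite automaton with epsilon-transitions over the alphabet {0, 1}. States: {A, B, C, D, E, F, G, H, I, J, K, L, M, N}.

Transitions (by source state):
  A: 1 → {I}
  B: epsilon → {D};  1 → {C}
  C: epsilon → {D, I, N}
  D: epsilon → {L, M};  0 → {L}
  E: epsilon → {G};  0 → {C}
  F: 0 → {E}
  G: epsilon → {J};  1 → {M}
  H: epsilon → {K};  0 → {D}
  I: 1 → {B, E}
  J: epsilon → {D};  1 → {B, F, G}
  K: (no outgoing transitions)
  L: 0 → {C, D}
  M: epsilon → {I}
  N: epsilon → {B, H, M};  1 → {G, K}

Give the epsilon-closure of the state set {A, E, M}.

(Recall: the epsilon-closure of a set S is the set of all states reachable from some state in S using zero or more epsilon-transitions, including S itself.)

{A, D, E, G, I, J, L, M}

Start with {A, E, M}.
From E via epsilon: add G.
From M via epsilon: add I.
From G via epsilon: add J.
From J via epsilon: add D.
From D via epsilon: add L.
No new states can be added; the closed set is {A, D, E, G, I, J, L, M}.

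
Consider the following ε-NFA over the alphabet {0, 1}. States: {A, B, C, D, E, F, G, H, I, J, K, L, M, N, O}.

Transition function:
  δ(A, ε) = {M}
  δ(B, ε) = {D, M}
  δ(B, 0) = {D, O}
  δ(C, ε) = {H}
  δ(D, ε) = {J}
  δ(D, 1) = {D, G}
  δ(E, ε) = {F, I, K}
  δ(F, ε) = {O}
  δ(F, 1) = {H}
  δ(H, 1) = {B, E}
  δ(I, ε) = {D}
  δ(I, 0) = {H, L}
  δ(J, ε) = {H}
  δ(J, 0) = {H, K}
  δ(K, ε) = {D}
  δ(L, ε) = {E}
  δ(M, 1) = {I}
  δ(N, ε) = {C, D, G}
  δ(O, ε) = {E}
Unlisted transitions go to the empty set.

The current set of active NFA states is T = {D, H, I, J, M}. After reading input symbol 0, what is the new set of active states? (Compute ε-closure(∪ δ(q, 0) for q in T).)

{D, E, F, H, I, J, K, L, O}

I on 0 → {H, L}.
J on 0 → {H, K}.
No 0-transition from D, H, M.
Union after reading 0: {H, K, L}.
Now take the ε-closure:
From K via ε: add D.
From L via ε: add E.
From D via ε: add J.
From E via ε: add F, I.
From F via ε: add O.
No new states can be added; the closed set is {D, E, F, H, I, J, K, L, O}.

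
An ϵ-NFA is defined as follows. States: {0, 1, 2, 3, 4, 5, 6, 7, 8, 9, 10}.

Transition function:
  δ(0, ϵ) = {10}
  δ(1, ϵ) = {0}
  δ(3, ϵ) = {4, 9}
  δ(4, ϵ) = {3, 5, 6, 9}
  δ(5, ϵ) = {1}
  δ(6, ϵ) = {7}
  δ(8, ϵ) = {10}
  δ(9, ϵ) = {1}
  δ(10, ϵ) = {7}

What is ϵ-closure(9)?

Start with {9}.
From 9 via ϵ: add 1.
From 1 via ϵ: add 0.
From 0 via ϵ: add 10.
From 10 via ϵ: add 7.
No new states can be added; the closed set is {0, 1, 7, 9, 10}.

{0, 1, 7, 9, 10}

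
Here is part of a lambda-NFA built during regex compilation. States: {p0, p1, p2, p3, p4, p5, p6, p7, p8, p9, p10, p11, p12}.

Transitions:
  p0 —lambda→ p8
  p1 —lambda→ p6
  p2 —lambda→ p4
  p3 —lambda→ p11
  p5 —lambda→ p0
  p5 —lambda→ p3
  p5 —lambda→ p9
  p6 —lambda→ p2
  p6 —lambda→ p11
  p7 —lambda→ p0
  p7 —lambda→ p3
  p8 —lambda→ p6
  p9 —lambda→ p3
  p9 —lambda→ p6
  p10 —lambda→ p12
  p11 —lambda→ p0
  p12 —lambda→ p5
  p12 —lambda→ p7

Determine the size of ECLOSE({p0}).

Start with {p0}.
From p0 via lambda: add p8.
From p8 via lambda: add p6.
From p6 via lambda: add p2, p11.
From p2 via lambda: add p4.
lambda-closure = {p0, p2, p4, p6, p8, p11}, which has 6 states.

6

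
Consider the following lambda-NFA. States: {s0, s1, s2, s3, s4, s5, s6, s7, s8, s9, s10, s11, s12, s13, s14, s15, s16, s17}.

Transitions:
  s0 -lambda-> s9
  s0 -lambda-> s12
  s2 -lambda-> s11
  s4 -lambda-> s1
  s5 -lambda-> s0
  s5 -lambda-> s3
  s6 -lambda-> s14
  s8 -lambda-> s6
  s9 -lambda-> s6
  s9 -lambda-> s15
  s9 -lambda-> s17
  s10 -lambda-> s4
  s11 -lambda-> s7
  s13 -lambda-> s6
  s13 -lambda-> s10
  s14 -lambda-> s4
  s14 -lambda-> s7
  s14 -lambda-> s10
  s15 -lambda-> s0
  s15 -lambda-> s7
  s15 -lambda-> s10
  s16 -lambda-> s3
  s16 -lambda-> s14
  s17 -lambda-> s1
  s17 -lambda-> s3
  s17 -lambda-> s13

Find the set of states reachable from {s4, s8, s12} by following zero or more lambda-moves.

Start with {s4, s8, s12}.
From s4 via lambda: add s1.
From s8 via lambda: add s6.
From s6 via lambda: add s14.
From s14 via lambda: add s7, s10.
No new states can be added; the closed set is {s1, s4, s6, s7, s8, s10, s12, s14}.

{s1, s4, s6, s7, s8, s10, s12, s14}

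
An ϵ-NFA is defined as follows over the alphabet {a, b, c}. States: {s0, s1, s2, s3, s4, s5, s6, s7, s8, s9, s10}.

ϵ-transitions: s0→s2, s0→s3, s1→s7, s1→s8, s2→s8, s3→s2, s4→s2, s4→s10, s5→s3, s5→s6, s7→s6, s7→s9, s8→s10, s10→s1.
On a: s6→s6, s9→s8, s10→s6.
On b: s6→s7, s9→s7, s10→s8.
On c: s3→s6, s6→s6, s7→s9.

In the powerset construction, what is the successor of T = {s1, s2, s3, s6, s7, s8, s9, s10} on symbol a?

s6 on a → {s6}.
s9 on a → {s8}.
s10 on a → {s6}.
No a-transition from s1, s2, s3, s7, s8.
Union after reading a: {s6, s8}.
Now take the ϵ-closure:
From s8 via ϵ: add s10.
From s10 via ϵ: add s1.
From s1 via ϵ: add s7.
From s7 via ϵ: add s9.
No new states can be added; the closed set is {s1, s6, s7, s8, s9, s10}.

{s1, s6, s7, s8, s9, s10}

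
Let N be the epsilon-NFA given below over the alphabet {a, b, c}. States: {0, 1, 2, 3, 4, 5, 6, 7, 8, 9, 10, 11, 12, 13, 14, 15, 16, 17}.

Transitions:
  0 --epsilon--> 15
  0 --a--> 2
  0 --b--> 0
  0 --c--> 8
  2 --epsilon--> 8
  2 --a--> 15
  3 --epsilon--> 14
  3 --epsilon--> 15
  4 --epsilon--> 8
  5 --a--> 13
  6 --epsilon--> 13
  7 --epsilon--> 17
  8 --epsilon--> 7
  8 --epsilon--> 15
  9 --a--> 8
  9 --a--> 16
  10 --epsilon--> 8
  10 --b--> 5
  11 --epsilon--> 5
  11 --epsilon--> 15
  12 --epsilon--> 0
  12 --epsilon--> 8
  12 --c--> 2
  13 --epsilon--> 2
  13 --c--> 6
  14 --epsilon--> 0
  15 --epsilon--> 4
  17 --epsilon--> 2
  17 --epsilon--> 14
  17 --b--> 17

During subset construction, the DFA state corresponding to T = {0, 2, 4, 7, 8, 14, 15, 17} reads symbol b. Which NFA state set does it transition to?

0 on b → {0}.
17 on b → {17}.
No b-transition from 2, 4, 7, 8, 14, 15.
Union after reading b: {0, 17}.
Now take the epsilon-closure:
From 0 via epsilon: add 15.
From 17 via epsilon: add 2, 14.
From 2 via epsilon: add 8.
From 15 via epsilon: add 4.
From 8 via epsilon: add 7.
No new states can be added; the closed set is {0, 2, 4, 7, 8, 14, 15, 17}.

{0, 2, 4, 7, 8, 14, 15, 17}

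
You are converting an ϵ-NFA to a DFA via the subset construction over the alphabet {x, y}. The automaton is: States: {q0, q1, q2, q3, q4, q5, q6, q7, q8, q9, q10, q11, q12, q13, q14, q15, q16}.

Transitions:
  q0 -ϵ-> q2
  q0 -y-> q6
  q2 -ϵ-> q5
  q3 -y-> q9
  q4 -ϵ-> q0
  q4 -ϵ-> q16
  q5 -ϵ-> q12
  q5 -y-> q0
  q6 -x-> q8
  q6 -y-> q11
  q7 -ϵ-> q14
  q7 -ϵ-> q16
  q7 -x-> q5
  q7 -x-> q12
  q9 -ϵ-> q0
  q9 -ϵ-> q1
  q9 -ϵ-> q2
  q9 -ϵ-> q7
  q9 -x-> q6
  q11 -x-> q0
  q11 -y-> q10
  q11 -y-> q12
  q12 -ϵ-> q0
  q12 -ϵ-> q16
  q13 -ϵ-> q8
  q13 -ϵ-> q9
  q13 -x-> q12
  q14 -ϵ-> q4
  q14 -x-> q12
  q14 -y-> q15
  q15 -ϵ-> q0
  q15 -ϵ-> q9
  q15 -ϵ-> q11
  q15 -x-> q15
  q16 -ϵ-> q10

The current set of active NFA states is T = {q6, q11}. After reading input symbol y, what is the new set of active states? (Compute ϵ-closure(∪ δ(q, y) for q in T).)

q6 on y → {q11}.
q11 on y → {q10, q12}.
Union after reading y: {q10, q11, q12}.
Now take the ϵ-closure:
From q12 via ϵ: add q0, q16.
From q0 via ϵ: add q2.
From q2 via ϵ: add q5.
No new states can be added; the closed set is {q0, q2, q5, q10, q11, q12, q16}.

{q0, q2, q5, q10, q11, q12, q16}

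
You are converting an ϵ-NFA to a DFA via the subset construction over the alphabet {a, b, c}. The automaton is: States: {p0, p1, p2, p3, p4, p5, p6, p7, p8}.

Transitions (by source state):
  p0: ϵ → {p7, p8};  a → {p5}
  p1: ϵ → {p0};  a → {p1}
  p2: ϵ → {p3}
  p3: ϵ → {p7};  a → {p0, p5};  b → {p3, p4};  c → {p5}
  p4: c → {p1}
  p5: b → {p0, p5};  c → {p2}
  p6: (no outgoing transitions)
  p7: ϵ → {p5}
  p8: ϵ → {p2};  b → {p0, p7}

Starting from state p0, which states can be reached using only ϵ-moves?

{p0, p2, p3, p5, p7, p8}

Start with {p0}.
From p0 via ϵ: add p7, p8.
From p7 via ϵ: add p5.
From p8 via ϵ: add p2.
From p2 via ϵ: add p3.
No new states can be added; the closed set is {p0, p2, p3, p5, p7, p8}.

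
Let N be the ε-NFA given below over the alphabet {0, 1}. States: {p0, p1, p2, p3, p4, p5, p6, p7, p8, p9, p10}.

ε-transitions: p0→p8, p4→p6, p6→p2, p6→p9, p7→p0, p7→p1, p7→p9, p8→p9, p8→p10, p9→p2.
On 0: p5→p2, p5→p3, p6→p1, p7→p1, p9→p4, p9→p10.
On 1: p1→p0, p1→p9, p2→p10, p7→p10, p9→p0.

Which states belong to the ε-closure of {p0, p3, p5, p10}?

{p0, p2, p3, p5, p8, p9, p10}

Start with {p0, p3, p5, p10}.
From p0 via ε: add p8.
From p8 via ε: add p9.
From p9 via ε: add p2.
No new states can be added; the closed set is {p0, p2, p3, p5, p8, p9, p10}.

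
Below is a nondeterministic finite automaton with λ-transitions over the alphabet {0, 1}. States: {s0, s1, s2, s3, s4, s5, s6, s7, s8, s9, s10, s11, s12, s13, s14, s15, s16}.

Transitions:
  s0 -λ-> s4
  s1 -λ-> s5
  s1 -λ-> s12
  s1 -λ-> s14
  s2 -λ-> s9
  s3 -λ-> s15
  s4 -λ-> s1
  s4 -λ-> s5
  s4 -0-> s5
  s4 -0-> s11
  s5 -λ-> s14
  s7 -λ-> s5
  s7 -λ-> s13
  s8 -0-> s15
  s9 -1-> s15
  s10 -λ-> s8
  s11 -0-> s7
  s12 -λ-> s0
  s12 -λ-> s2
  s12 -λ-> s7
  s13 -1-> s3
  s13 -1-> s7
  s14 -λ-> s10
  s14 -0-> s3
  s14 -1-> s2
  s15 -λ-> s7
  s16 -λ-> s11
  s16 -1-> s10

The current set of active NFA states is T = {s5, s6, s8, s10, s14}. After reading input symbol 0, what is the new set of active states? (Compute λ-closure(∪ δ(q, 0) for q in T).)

{s3, s5, s7, s8, s10, s13, s14, s15}

s8 on 0 → {s15}.
s14 on 0 → {s3}.
No 0-transition from s5, s6, s10.
Union after reading 0: {s3, s15}.
Now take the λ-closure:
From s15 via λ: add s7.
From s7 via λ: add s5, s13.
From s5 via λ: add s14.
From s14 via λ: add s10.
From s10 via λ: add s8.
No new states can be added; the closed set is {s3, s5, s7, s8, s10, s13, s14, s15}.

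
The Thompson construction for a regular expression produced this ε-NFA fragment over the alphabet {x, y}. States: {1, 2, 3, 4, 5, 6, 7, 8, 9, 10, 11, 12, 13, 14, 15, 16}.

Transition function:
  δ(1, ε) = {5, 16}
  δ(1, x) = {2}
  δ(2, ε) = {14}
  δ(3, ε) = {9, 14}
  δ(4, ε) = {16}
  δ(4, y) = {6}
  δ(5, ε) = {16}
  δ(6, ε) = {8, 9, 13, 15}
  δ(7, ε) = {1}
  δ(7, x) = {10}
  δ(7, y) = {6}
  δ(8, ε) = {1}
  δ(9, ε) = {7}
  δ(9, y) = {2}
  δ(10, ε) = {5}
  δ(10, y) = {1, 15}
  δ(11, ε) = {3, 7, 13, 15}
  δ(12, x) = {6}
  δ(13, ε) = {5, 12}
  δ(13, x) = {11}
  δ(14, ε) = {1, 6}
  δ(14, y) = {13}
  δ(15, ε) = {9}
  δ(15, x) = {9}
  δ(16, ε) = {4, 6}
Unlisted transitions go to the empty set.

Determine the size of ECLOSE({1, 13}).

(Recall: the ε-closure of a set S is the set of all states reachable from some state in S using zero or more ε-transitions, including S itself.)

Start with {1, 13}.
From 1 via ε: add 5, 16.
From 13 via ε: add 12.
From 16 via ε: add 4, 6.
From 6 via ε: add 8, 9, 15.
From 9 via ε: add 7.
ε-closure = {1, 4, 5, 6, 7, 8, 9, 12, 13, 15, 16}, which has 11 states.

11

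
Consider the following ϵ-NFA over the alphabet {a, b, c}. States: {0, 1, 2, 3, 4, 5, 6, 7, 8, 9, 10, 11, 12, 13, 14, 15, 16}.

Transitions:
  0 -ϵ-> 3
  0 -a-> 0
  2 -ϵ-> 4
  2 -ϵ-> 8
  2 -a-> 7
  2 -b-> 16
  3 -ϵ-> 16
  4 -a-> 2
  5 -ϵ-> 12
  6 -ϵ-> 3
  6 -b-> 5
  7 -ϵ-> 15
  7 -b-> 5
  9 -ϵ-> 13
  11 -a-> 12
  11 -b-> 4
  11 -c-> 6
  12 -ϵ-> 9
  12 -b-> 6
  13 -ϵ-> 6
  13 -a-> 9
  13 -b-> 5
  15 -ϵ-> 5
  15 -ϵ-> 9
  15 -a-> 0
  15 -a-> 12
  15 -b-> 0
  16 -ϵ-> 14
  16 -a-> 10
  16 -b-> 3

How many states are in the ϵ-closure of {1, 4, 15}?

11

Start with {1, 4, 15}.
From 15 via ϵ: add 5, 9.
From 5 via ϵ: add 12.
From 9 via ϵ: add 13.
From 13 via ϵ: add 6.
From 6 via ϵ: add 3.
From 3 via ϵ: add 16.
From 16 via ϵ: add 14.
ϵ-closure = {1, 3, 4, 5, 6, 9, 12, 13, 14, 15, 16}, which has 11 states.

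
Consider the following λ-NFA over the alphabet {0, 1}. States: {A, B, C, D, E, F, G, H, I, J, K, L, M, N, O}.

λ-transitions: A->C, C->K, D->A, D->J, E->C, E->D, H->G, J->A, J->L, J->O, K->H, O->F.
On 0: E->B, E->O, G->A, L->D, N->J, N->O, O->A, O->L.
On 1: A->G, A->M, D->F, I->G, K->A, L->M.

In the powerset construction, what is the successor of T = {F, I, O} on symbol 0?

{A, C, G, H, K, L}

O on 0 → {A, L}.
No 0-transition from F, I.
Union after reading 0: {A, L}.
Now take the λ-closure:
From A via λ: add C.
From C via λ: add K.
From K via λ: add H.
From H via λ: add G.
No new states can be added; the closed set is {A, C, G, H, K, L}.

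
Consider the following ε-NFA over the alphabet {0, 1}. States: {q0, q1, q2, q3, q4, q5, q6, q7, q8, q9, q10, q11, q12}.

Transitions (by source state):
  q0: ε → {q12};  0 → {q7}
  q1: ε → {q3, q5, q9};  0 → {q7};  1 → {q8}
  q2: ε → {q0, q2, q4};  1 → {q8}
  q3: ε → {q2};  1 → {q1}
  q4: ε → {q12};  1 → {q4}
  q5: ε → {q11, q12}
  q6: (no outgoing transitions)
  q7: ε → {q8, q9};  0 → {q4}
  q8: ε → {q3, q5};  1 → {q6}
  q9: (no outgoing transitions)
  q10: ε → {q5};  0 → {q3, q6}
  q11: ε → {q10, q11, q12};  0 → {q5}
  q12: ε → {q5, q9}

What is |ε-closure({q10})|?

Start with {q10}.
From q10 via ε: add q5.
From q5 via ε: add q11, q12.
From q12 via ε: add q9.
ε-closure = {q5, q9, q10, q11, q12}, which has 5 states.

5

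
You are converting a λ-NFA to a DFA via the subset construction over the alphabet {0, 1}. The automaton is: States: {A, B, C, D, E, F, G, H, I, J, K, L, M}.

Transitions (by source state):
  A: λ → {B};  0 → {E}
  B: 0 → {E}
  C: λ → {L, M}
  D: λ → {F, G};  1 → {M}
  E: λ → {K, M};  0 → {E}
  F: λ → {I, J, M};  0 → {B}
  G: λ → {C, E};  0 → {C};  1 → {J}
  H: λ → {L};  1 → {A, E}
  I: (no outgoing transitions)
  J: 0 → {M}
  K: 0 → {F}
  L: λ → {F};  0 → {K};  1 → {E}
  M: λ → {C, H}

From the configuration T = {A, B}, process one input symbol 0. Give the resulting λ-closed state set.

{C, E, F, H, I, J, K, L, M}

A on 0 → {E}.
B on 0 → {E}.
Union after reading 0: {E}.
Now take the λ-closure:
From E via λ: add K, M.
From M via λ: add C, H.
From C via λ: add L.
From L via λ: add F.
From F via λ: add I, J.
No new states can be added; the closed set is {C, E, F, H, I, J, K, L, M}.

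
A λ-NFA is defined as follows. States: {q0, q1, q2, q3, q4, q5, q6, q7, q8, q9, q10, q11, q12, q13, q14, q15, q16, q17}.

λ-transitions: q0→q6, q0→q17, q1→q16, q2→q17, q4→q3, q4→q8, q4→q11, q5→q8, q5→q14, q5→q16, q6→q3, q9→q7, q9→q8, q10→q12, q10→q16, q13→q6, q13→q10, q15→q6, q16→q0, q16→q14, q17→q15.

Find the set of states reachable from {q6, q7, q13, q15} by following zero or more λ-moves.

Start with {q6, q7, q13, q15}.
From q6 via λ: add q3.
From q13 via λ: add q10.
From q10 via λ: add q12, q16.
From q16 via λ: add q0, q14.
From q0 via λ: add q17.
No new states can be added; the closed set is {q0, q3, q6, q7, q10, q12, q13, q14, q15, q16, q17}.

{q0, q3, q6, q7, q10, q12, q13, q14, q15, q16, q17}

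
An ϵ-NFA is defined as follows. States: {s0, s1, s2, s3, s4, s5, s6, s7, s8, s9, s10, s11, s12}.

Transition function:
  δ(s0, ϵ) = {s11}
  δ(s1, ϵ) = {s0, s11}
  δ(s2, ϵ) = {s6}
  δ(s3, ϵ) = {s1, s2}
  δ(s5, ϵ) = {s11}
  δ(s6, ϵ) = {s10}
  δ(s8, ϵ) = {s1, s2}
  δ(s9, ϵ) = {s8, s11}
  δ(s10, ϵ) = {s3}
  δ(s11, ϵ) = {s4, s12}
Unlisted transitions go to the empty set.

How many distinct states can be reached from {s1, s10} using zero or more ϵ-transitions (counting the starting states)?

Start with {s1, s10}.
From s1 via ϵ: add s0, s11.
From s10 via ϵ: add s3.
From s3 via ϵ: add s2.
From s11 via ϵ: add s4, s12.
From s2 via ϵ: add s6.
ϵ-closure = {s0, s1, s2, s3, s4, s6, s10, s11, s12}, which has 9 states.

9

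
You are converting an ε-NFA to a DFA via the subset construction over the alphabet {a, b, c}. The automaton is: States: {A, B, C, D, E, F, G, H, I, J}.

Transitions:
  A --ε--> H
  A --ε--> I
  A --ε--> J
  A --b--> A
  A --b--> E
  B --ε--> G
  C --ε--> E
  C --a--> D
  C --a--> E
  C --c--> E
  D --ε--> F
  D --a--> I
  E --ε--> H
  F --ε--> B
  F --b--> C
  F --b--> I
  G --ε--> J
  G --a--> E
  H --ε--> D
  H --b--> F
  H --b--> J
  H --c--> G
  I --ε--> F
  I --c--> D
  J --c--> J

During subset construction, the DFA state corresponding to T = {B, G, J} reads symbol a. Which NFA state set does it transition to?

{B, D, E, F, G, H, J}

G on a → {E}.
No a-transition from B, J.
Union after reading a: {E}.
Now take the ε-closure:
From E via ε: add H.
From H via ε: add D.
From D via ε: add F.
From F via ε: add B.
From B via ε: add G.
From G via ε: add J.
No new states can be added; the closed set is {B, D, E, F, G, H, J}.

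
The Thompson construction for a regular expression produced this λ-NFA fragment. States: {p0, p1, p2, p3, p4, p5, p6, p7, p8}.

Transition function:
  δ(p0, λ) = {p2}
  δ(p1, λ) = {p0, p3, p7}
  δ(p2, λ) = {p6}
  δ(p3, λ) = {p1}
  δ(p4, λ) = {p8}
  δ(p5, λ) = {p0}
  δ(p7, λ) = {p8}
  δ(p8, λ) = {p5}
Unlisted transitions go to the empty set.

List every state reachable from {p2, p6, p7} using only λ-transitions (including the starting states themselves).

{p0, p2, p5, p6, p7, p8}

Start with {p2, p6, p7}.
From p7 via λ: add p8.
From p8 via λ: add p5.
From p5 via λ: add p0.
No new states can be added; the closed set is {p0, p2, p5, p6, p7, p8}.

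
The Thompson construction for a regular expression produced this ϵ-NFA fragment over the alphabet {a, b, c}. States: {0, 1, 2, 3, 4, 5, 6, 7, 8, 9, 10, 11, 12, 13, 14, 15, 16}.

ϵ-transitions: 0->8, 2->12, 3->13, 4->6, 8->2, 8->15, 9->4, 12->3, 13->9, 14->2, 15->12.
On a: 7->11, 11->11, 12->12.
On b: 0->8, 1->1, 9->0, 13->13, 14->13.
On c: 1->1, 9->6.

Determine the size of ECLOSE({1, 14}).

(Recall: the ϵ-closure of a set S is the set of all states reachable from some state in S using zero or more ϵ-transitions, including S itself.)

Start with {1, 14}.
From 14 via ϵ: add 2.
From 2 via ϵ: add 12.
From 12 via ϵ: add 3.
From 3 via ϵ: add 13.
From 13 via ϵ: add 9.
From 9 via ϵ: add 4.
From 4 via ϵ: add 6.
ϵ-closure = {1, 2, 3, 4, 6, 9, 12, 13, 14}, which has 9 states.

9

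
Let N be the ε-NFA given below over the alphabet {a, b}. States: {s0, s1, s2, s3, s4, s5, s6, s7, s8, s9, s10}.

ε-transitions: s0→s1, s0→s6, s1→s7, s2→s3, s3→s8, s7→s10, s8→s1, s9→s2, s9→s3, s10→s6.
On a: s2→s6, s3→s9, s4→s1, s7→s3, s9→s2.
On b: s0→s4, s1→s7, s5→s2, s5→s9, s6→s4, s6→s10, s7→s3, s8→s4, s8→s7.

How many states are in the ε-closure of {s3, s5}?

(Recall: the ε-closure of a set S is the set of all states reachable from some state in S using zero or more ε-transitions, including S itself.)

7

Start with {s3, s5}.
From s3 via ε: add s8.
From s8 via ε: add s1.
From s1 via ε: add s7.
From s7 via ε: add s10.
From s10 via ε: add s6.
ε-closure = {s1, s3, s5, s6, s7, s8, s10}, which has 7 states.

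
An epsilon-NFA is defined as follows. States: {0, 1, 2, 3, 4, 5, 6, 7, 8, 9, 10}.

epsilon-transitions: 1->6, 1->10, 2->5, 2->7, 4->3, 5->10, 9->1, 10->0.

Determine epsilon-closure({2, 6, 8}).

Start with {2, 6, 8}.
From 2 via epsilon: add 5, 7.
From 5 via epsilon: add 10.
From 10 via epsilon: add 0.
No new states can be added; the closed set is {0, 2, 5, 6, 7, 8, 10}.

{0, 2, 5, 6, 7, 8, 10}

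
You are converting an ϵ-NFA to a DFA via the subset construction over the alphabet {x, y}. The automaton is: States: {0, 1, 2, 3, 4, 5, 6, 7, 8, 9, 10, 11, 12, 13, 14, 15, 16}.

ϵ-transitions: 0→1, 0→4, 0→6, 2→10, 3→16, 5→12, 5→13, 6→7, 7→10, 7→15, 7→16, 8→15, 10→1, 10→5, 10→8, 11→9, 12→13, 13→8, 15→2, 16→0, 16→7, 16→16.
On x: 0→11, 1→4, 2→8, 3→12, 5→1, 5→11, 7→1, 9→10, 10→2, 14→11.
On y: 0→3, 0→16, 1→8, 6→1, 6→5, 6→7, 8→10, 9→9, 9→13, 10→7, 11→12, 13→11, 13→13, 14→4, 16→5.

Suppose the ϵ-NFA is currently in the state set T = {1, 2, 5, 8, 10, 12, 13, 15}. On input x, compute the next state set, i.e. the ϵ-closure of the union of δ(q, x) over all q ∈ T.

{1, 2, 4, 5, 8, 9, 10, 11, 12, 13, 15}

1 on x → {4}.
2 on x → {8}.
5 on x → {1, 11}.
10 on x → {2}.
No x-transition from 8, 12, 13, 15.
Union after reading x: {1, 2, 4, 8, 11}.
Now take the ϵ-closure:
From 2 via ϵ: add 10.
From 8 via ϵ: add 15.
From 11 via ϵ: add 9.
From 10 via ϵ: add 5.
From 5 via ϵ: add 12, 13.
No new states can be added; the closed set is {1, 2, 4, 5, 8, 9, 10, 11, 12, 13, 15}.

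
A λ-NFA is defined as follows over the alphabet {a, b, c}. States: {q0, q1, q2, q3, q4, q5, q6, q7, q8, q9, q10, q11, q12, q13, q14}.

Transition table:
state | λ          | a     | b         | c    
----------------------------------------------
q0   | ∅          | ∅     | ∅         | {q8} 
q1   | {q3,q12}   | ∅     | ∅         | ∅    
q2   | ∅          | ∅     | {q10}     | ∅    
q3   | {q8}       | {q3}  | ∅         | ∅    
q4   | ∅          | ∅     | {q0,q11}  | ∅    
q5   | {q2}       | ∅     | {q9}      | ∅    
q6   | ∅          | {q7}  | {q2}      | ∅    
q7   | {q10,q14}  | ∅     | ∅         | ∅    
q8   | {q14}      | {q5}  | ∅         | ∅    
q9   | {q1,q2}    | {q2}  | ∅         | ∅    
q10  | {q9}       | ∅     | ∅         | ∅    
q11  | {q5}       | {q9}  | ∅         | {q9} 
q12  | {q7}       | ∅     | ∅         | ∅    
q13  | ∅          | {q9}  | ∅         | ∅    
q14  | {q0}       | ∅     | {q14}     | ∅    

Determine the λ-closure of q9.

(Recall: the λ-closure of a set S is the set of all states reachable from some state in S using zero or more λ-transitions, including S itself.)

{q0, q1, q2, q3, q7, q8, q9, q10, q12, q14}

Start with {q9}.
From q9 via λ: add q1, q2.
From q1 via λ: add q3, q12.
From q3 via λ: add q8.
From q12 via λ: add q7.
From q7 via λ: add q10, q14.
From q14 via λ: add q0.
No new states can be added; the closed set is {q0, q1, q2, q3, q7, q8, q9, q10, q12, q14}.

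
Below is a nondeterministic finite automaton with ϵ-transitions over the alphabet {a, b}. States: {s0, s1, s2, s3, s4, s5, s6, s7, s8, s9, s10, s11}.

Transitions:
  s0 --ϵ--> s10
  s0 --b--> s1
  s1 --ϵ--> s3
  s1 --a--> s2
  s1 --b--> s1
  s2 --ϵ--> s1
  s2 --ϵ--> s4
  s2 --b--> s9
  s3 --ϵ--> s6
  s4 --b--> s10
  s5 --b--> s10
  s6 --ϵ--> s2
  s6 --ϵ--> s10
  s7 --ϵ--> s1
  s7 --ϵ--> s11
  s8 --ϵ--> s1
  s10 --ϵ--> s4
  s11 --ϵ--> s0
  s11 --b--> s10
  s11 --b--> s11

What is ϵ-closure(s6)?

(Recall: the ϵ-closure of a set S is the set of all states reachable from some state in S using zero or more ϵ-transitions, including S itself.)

Start with {s6}.
From s6 via ϵ: add s2, s10.
From s2 via ϵ: add s1, s4.
From s1 via ϵ: add s3.
No new states can be added; the closed set is {s1, s2, s3, s4, s6, s10}.

{s1, s2, s3, s4, s6, s10}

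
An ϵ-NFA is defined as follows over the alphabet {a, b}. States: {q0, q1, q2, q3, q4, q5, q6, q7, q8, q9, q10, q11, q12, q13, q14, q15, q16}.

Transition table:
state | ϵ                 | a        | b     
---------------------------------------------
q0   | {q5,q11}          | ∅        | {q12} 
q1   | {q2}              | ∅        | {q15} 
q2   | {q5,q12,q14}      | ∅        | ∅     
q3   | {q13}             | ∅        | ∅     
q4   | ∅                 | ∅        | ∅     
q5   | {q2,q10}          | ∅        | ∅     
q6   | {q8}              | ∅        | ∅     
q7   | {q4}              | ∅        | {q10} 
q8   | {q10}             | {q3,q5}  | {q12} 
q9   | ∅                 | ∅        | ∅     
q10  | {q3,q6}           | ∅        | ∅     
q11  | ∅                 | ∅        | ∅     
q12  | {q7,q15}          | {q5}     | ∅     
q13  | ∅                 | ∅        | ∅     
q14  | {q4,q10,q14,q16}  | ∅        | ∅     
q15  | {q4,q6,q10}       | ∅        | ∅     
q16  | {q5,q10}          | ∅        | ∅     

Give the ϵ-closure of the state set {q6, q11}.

Start with {q6, q11}.
From q6 via ϵ: add q8.
From q8 via ϵ: add q10.
From q10 via ϵ: add q3.
From q3 via ϵ: add q13.
No new states can be added; the closed set is {q3, q6, q8, q10, q11, q13}.

{q3, q6, q8, q10, q11, q13}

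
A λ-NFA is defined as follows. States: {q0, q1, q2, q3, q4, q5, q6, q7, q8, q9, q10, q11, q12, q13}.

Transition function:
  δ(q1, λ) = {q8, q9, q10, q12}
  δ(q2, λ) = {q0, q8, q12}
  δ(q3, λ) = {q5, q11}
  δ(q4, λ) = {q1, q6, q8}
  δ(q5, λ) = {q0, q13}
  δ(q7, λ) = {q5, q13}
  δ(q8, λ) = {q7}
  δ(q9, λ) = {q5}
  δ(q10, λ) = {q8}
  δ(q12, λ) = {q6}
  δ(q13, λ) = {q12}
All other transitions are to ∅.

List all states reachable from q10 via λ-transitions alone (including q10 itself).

Start with {q10}.
From q10 via λ: add q8.
From q8 via λ: add q7.
From q7 via λ: add q5, q13.
From q5 via λ: add q0.
From q13 via λ: add q12.
From q12 via λ: add q6.
No new states can be added; the closed set is {q0, q5, q6, q7, q8, q10, q12, q13}.

{q0, q5, q6, q7, q8, q10, q12, q13}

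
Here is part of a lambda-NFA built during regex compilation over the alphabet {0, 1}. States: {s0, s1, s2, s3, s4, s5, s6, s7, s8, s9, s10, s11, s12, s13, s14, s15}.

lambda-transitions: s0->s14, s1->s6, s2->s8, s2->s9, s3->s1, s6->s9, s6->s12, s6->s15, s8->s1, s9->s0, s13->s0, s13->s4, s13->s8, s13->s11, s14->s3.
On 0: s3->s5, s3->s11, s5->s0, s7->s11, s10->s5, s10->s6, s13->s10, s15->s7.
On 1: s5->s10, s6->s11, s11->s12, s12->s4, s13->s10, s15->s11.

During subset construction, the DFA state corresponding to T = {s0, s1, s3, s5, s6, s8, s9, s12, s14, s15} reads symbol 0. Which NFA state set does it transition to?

{s0, s1, s3, s5, s6, s7, s9, s11, s12, s14, s15}

s3 on 0 → {s5, s11}.
s5 on 0 → {s0}.
s15 on 0 → {s7}.
No 0-transition from s0, s1, s6, s8, s9, s12, s14.
Union after reading 0: {s0, s5, s7, s11}.
Now take the lambda-closure:
From s0 via lambda: add s14.
From s14 via lambda: add s3.
From s3 via lambda: add s1.
From s1 via lambda: add s6.
From s6 via lambda: add s9, s12, s15.
No new states can be added; the closed set is {s0, s1, s3, s5, s6, s7, s9, s11, s12, s14, s15}.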